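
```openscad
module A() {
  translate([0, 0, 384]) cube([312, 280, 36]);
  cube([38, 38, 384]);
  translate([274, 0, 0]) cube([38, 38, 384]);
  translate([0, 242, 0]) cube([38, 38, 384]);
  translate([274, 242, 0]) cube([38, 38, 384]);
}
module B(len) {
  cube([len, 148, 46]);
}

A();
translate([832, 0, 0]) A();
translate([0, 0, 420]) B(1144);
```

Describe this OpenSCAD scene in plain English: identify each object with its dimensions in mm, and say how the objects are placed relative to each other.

A is a four-legged stool. The seat is 312×280 mm, 36 mm thick, top at z = 420 mm. It stands on four square legs, each 38×38 mm in cross-section, from z = 0 to the seat underside, each flush with a corner of the seat.

B is a rectangular beam 1144 mm long (x), 148 mm deep (y), 46 mm thick (z).

The beam spans the tops of two stools placed 520 mm apart, resting at z = 420 mm.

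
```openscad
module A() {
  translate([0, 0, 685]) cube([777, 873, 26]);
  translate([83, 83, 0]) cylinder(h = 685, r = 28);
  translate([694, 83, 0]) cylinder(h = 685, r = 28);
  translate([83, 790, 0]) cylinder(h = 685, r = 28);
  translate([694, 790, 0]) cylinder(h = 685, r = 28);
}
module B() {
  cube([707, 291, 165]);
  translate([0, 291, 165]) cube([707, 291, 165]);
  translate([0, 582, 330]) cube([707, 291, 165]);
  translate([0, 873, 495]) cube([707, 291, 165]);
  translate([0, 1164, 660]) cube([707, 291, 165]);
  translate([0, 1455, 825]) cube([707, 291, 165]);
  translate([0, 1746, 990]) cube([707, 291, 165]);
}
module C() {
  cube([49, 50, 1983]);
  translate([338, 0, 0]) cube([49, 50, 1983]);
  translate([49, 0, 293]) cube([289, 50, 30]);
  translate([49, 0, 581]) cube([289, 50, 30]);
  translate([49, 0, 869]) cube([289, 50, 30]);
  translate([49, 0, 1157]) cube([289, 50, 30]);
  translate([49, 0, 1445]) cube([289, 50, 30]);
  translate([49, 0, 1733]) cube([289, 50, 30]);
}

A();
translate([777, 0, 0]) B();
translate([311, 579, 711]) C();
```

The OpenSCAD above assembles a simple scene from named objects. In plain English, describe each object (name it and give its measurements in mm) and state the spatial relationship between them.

A is a table with a 777×873 mm rectangular top, 26 mm thick, top surface at z = 711 mm, supported by four round legs of 56 mm diameter, each leg's bounding box inset 55 mm from the nearest pair of top edges, running from the floor.

B is a straight staircase of 7 solid steps. Each step is 707 mm wide (x), 291 mm deep (y, the going) and 165 mm tall (the rise). The first step rests on the floor; each subsequent step sits one going further in +y and one rise higher in +z, directly behind and above the previous step with no overlap.

C is a straight ladder. Two 49×50 mm vertical rails, 1983 mm tall, stand 387 mm apart (outside-to-outside) with their front faces coplanar on the −y side. 6 rungs, each 50 mm deep and 30 mm tall, span between the inner faces of the rails, front faces flush with the rails. The lowest rung's underside is at z = 293 mm and rungs are spaced 288 mm apart (underside to underside).

The staircase is against the table's +x side, with their −y faces flush. The ladder is on top of the table.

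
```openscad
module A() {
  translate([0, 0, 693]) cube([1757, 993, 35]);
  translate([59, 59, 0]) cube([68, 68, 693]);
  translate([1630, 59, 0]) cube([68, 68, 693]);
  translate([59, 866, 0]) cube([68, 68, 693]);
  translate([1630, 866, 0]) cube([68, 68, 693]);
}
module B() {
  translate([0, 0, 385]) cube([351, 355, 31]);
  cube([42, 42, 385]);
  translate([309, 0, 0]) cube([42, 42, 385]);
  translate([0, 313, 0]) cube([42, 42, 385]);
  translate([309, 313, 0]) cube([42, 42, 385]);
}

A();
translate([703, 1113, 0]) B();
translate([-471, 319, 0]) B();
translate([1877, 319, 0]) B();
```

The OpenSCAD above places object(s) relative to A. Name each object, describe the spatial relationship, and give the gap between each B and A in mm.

Each stool's nearest face is 120 mm from the table's bounding box.

A is a table. B is a stool. Three stools sit around the table at the +y, −x, +x sides. The gap between each stool and the table is 120 mm.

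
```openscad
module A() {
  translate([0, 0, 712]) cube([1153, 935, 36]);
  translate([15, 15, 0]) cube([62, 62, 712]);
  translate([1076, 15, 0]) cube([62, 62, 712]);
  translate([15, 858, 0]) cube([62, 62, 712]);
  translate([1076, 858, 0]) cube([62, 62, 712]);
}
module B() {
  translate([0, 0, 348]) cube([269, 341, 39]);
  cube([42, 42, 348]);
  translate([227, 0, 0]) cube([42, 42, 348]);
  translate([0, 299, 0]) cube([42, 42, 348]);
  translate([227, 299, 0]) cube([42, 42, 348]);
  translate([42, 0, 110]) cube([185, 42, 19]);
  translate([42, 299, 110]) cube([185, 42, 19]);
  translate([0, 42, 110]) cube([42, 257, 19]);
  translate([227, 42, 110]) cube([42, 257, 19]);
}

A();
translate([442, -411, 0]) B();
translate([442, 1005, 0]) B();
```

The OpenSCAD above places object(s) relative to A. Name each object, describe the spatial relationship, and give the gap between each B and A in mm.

A is a table. B is a stool. Two stools sit around the table at the −y, +y sides. The gap between each stool and the table is 70 mm.

Each stool's nearest face is 70 mm from the table's bounding box.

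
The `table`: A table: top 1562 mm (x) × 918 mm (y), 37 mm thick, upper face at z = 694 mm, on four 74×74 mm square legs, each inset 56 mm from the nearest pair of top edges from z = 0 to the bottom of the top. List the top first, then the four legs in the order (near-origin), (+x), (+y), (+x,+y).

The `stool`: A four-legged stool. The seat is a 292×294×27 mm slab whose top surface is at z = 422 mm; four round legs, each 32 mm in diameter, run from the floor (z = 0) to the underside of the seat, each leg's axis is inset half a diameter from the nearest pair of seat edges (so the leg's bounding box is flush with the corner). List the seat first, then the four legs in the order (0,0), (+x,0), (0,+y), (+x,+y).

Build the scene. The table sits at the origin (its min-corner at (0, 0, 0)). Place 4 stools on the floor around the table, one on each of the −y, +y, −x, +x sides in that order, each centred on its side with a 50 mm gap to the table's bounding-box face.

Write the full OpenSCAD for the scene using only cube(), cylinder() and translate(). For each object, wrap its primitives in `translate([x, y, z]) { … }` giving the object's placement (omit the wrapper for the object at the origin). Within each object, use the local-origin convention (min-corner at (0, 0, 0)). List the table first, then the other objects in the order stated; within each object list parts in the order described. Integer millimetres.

translate([0, 0, 657]) cube([1562, 918, 37]);
translate([56, 56, 0]) cube([74, 74, 657]);
translate([1432, 56, 0]) cube([74, 74, 657]);
translate([56, 788, 0]) cube([74, 74, 657]);
translate([1432, 788, 0]) cube([74, 74, 657]);
translate([635, -344, 0]) {
  translate([0, 0, 395]) cube([292, 294, 27]);
  translate([16, 16, 0]) cylinder(h = 395, r = 16);
  translate([276, 16, 0]) cylinder(h = 395, r = 16);
  translate([16, 278, 0]) cylinder(h = 395, r = 16);
  translate([276, 278, 0]) cylinder(h = 395, r = 16);
}
translate([635, 968, 0]) {
  translate([0, 0, 395]) cube([292, 294, 27]);
  translate([16, 16, 0]) cylinder(h = 395, r = 16);
  translate([276, 16, 0]) cylinder(h = 395, r = 16);
  translate([16, 278, 0]) cylinder(h = 395, r = 16);
  translate([276, 278, 0]) cylinder(h = 395, r = 16);
}
translate([-342, 312, 0]) {
  translate([0, 0, 395]) cube([292, 294, 27]);
  translate([16, 16, 0]) cylinder(h = 395, r = 16);
  translate([276, 16, 0]) cylinder(h = 395, r = 16);
  translate([16, 278, 0]) cylinder(h = 395, r = 16);
  translate([276, 278, 0]) cylinder(h = 395, r = 16);
}
translate([1612, 312, 0]) {
  translate([0, 0, 395]) cube([292, 294, 27]);
  translate([16, 16, 0]) cylinder(h = 395, r = 16);
  translate([276, 16, 0]) cylinder(h = 395, r = 16);
  translate([16, 278, 0]) cylinder(h = 395, r = 16);
  translate([276, 278, 0]) cylinder(h = 395, r = 16);
}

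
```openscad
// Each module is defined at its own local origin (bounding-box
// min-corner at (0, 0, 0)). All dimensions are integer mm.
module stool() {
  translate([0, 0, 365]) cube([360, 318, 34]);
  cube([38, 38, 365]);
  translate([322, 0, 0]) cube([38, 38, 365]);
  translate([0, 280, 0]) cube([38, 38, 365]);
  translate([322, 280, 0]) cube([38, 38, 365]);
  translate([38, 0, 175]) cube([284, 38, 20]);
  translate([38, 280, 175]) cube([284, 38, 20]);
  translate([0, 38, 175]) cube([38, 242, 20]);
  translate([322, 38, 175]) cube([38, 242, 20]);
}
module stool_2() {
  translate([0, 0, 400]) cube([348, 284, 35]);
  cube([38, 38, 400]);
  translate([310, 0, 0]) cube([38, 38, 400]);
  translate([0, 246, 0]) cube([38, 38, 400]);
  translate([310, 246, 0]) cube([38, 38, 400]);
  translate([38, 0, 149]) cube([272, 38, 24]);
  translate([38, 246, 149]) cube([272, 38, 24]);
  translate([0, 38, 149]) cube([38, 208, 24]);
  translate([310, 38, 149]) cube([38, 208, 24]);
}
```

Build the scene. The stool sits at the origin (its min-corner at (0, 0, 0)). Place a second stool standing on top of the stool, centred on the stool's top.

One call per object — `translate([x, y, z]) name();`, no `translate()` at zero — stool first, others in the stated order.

stool();
translate([6, 17, 399]) stool_2();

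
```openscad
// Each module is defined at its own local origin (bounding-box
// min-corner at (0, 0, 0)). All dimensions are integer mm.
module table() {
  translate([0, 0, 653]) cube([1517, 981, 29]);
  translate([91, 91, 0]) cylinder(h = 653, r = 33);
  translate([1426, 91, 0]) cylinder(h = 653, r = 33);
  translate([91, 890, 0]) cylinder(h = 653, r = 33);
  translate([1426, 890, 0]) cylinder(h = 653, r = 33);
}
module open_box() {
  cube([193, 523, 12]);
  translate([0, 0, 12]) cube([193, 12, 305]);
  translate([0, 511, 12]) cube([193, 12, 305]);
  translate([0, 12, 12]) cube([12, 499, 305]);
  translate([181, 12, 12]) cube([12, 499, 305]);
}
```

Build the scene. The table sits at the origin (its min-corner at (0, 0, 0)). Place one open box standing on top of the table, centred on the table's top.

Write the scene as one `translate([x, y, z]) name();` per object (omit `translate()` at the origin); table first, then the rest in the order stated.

table();
translate([662, 229, 682]) open_box();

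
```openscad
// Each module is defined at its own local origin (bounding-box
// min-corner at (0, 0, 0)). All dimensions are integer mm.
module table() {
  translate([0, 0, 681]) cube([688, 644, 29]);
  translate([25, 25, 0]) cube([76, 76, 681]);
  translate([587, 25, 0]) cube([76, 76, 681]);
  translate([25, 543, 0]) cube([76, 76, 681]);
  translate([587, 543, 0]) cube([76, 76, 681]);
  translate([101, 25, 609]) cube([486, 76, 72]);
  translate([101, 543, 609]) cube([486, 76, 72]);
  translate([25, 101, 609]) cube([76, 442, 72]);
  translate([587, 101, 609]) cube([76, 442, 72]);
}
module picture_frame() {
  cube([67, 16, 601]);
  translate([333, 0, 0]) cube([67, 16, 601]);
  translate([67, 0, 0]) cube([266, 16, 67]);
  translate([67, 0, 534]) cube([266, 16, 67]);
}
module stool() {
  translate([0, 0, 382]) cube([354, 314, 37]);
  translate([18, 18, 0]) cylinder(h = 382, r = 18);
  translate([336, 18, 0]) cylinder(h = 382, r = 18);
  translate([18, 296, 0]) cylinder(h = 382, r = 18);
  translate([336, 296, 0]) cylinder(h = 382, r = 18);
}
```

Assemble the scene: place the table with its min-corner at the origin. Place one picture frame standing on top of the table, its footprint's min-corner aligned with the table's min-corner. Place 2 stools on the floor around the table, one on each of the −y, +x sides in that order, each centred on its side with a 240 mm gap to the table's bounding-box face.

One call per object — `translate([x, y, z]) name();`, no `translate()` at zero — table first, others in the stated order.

table();
translate([0, 0, 710]) picture_frame();
translate([167, -554, 0]) stool();
translate([928, 165, 0]) stool();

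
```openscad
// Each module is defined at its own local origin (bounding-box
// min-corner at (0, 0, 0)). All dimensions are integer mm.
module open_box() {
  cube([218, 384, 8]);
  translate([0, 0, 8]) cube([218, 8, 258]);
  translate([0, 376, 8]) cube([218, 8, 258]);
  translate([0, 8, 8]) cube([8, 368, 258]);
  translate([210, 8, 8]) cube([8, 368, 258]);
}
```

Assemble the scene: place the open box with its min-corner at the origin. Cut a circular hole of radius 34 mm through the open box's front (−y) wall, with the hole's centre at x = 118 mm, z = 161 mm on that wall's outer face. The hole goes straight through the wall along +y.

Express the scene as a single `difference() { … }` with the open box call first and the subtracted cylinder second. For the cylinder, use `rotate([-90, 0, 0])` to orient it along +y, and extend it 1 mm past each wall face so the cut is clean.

difference() {
  open_box();
  translate([118, -1, 161]) rotate([-90, 0, 0]) cylinder(h = 10, r = 34);
}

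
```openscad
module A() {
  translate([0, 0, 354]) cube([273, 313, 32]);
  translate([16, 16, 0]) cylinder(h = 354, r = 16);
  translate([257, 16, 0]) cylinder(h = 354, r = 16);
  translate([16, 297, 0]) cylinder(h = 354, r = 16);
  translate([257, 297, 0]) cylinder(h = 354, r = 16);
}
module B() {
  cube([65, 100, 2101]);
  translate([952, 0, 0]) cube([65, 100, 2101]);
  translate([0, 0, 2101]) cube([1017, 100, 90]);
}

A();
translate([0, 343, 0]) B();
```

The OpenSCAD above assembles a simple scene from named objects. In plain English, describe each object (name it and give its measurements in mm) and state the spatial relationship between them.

A is a four-legged stool. The seat is a 273×313×32 mm slab whose top surface is at z = 386 mm; four round legs, each 32 mm in diameter, run from the floor (z = 0) to the underside of the seat, each leg's axis is inset half a diameter from the nearest pair of seat edges (so the leg's bounding box is flush with the corner).

B is a rectangular door frame: two vertical jambs of 65×100 mm section, 2101 mm tall, with a clear opening 887 mm wide between their inner faces. A header 90 mm tall and 100 mm deep lies on top of the jambs and spans the full outside width.

The door frame is on the floor beside the stool on its +y side.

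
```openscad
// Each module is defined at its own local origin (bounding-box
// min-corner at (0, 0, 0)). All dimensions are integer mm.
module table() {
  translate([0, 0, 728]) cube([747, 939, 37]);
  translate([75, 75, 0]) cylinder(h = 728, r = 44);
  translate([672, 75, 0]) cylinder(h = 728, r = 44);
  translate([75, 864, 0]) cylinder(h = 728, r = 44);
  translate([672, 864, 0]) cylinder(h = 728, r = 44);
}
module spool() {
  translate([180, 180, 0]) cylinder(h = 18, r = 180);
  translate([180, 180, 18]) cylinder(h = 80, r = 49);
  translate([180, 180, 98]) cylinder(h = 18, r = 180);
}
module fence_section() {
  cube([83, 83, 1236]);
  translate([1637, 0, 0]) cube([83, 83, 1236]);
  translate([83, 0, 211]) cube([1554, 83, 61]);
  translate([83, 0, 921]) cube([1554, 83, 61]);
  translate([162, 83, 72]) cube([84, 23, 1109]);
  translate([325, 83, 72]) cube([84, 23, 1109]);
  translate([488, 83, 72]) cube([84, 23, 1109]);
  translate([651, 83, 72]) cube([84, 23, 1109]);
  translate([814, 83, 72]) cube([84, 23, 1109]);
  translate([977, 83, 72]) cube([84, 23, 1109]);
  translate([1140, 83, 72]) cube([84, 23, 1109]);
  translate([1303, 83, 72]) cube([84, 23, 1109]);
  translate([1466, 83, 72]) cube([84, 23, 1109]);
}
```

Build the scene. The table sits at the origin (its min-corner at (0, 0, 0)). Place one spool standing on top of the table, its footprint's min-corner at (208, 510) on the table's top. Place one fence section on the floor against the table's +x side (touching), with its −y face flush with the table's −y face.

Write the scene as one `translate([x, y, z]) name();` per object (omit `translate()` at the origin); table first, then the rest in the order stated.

table();
translate([208, 510, 765]) spool();
translate([747, 0, 0]) fence_section();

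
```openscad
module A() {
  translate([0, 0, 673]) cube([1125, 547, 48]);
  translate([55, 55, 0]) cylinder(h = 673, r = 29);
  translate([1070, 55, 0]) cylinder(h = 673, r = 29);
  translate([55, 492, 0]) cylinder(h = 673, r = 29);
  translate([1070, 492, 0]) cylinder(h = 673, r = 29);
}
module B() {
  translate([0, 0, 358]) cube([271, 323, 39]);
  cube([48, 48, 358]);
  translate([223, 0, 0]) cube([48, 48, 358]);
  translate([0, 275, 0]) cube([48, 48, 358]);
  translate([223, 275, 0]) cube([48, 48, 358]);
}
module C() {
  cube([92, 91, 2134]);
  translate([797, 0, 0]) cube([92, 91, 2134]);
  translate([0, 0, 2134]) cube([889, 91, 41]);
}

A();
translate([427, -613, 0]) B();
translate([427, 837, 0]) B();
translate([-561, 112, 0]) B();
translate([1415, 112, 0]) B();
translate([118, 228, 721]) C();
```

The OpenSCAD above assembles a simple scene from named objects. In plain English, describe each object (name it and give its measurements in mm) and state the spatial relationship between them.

A is a table with a 1125×547 mm rectangular top, 48 mm thick, top surface at z = 721 mm, supported by four round legs of 58 mm diameter, each leg's bounding box inset 26 mm from the nearest pair of top edges, running from the floor.

B is a four-legged stool. The seat is a 271×323×39 mm slab whose top surface is at z = 397 mm; four square legs, each 48×48 mm in cross-section, run from the floor (z = 0) to the underside of the seat, each flush with a corner of the seat.

C is a rectangular door frame: two vertical jambs of 92×91 mm section, 2134 mm tall, with a clear opening 705 mm wide between their inner faces. A header 41 mm tall and 91 mm deep lies on top of the jambs and spans the full outside width.

Four stools sit around the table at the −y, +y, −x, +x sides. The door frame is on top of the table, centred.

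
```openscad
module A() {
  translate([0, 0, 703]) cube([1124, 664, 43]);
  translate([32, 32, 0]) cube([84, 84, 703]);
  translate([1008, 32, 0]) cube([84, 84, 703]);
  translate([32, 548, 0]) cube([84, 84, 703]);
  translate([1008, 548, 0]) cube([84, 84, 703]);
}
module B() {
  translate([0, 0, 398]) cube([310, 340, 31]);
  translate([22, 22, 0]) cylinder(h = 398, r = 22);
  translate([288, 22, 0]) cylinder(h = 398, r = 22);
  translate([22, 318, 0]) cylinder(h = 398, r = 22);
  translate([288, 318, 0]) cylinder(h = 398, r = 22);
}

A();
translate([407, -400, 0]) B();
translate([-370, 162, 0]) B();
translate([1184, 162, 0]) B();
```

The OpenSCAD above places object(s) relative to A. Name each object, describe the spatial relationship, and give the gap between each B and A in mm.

Each stool's nearest face is 60 mm from the table's bounding box.

A is a table. B is a stool. Three stools sit around the table at the −y, −x, +x sides. The gap between each stool and the table is 60 mm.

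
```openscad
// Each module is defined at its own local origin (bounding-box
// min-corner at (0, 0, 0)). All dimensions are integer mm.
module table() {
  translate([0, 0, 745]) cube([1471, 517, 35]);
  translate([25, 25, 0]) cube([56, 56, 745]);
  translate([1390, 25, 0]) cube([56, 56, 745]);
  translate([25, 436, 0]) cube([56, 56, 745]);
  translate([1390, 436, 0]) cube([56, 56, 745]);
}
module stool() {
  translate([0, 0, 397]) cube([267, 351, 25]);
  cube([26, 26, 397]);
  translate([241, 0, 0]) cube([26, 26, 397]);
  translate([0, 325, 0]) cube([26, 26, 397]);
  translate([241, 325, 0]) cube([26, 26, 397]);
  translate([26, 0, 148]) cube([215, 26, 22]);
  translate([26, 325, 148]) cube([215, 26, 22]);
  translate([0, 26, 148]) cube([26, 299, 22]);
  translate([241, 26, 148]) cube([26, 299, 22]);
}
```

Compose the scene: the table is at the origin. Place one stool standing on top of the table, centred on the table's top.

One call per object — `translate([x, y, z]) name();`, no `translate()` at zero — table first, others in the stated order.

table();
translate([602, 83, 780]) stool();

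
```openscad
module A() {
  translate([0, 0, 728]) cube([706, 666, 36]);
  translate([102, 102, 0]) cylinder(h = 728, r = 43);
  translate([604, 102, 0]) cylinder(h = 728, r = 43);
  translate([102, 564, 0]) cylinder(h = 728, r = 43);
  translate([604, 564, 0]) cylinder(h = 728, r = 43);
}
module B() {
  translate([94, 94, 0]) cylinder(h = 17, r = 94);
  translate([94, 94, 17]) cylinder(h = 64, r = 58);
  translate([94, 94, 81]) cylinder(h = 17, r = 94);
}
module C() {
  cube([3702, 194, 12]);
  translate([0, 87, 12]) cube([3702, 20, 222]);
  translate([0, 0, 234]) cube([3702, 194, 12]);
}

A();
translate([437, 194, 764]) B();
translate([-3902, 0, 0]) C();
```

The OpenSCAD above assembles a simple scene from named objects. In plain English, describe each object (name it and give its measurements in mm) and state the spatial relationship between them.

A is a table: top 706 mm (x) × 666 mm (y), 36 mm thick, upper face at z = 764 mm, on four round legs of 86 mm diameter, each leg's bounding box inset 59 mm from the nearest pair of top edges, running from z = 0 to the bottom of the top.

B is a spool: two coaxial disc flanges of radius 94 mm and thickness 17 mm, joined by a core cylinder of radius 58 mm and height 64 mm. The lower flange rests on z = 0 and the three cylinders share a vertical axis.

C is an I-beam lying along x, 3702 mm long. Overall section height 246 mm. Two flanges 194 mm wide (y) and 12 mm thick, one on the floor and one at the top; a web 20 mm thick runs between them, centred on the flange width.

The spool is on top of the table. The I-beam is on the floor beside the table on its −x side.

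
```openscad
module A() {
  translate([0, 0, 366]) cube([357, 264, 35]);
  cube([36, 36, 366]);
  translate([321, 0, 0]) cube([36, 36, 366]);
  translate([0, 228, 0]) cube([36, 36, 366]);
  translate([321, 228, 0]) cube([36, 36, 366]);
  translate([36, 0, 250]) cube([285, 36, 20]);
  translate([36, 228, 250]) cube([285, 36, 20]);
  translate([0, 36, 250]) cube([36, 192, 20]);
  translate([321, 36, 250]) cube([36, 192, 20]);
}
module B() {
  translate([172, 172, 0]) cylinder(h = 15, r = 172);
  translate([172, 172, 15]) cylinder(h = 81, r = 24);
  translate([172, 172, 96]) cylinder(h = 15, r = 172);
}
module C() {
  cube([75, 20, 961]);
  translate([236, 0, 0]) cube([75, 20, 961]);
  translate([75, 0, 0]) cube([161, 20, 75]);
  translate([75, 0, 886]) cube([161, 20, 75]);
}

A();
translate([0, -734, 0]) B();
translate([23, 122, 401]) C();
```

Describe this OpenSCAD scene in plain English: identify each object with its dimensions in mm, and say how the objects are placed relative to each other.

A is a four-legged stool. The seat is 357×264 mm, 35 mm thick, top at z = 401 mm. It stands on four square legs, each 36×36 mm in cross-section, from z = 0 to the seat underside, each flush with a corner of the seat. Four stretchers, 36 mm wide and 20 mm tall, connect adjacent legs with their undersides at z = 250 mm, each running between the inner faces of the legs it joins and aligned with the legs' outer faces on the other axis.

B is a spool: two coaxial disc flanges of radius 172 mm and thickness 15 mm, joined by a core cylinder of radius 24 mm and height 81 mm. The lower flange rests on z = 0 and the three cylinders share a vertical axis.

C is a picture frame with a 161×811 mm rectangular opening (x by z) and a uniform 75 mm border on every side. Frame depth is 20 mm along y. It is built from two vertical stiles running the full outside height and two horizontal rails spanning the gap between the stiles.

The spool is on the floor beside the stool on its −y side. The picture frame is on top of the stool, centred.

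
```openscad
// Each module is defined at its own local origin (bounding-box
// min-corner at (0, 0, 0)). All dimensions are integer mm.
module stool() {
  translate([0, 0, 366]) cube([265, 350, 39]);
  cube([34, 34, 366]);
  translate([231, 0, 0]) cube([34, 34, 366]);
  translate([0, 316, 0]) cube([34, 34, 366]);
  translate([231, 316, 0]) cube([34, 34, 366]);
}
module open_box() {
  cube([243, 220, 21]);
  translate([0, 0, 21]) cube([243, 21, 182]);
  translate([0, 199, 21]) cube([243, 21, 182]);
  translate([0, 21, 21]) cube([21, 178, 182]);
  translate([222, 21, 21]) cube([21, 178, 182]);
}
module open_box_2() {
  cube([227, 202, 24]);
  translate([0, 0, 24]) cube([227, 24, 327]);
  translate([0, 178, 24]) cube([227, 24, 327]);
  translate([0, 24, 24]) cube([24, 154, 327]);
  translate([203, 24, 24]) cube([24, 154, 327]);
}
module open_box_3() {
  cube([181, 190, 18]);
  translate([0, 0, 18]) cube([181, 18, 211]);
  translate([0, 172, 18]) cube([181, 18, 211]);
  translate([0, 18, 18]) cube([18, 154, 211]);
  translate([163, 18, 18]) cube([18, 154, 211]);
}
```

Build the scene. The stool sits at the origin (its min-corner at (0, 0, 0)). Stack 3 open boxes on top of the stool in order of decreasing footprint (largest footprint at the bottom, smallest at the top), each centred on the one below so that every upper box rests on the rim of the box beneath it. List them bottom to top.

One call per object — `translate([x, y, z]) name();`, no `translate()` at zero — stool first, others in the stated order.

stool();
translate([11, 65, 405]) open_box();
translate([19, 74, 608]) open_box_2();
translate([42, 80, 959]) open_box_3();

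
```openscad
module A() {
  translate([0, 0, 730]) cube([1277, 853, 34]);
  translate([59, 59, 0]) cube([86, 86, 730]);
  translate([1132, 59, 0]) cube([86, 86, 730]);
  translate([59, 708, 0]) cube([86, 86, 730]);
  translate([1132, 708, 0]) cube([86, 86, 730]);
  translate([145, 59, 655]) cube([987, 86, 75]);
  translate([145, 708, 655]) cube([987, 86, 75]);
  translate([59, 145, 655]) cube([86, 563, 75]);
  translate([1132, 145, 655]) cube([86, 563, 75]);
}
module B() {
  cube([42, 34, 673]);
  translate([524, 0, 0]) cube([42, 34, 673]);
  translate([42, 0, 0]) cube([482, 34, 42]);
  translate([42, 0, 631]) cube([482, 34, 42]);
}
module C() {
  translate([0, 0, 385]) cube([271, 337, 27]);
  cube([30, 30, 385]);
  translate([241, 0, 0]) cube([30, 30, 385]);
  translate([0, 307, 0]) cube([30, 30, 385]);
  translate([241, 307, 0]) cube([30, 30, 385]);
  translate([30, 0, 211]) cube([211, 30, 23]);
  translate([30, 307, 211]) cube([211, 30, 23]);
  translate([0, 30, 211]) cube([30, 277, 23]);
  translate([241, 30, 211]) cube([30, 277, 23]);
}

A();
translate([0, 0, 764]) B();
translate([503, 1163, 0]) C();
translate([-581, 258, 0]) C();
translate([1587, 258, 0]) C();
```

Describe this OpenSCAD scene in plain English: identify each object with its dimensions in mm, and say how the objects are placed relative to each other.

A is a table: top 1277 mm (x) × 853 mm (y), 34 mm thick, upper face at z = 764 mm, on four 86×86 mm square legs, each inset 59 mm from the nearest pair of top edges, running from z = 0 to the bottom of the top. Four apron rails, 86 mm thick and 75 mm tall, run between adjacent legs with their top edges flush with the underside of the top and their outer faces flush with the legs' outer faces.

B is a rectangular picture frame lying in the x–z plane (depth along y). The opening is 482 mm wide (x) by 589 mm tall (z), surrounded by a border 42 mm wide on all four sides. The frame is 34 mm deep and is made of two full-height vertical stiles with two horizontal rails fitted between them.

C is a simple wooden stool: a rectangular seat 271 mm (x) by 337 mm (y), 27 mm thick, top face at z = 412 mm, on four square legs, each 30×30 mm in cross-section. The legs rest on z = 0, each flush with a corner of the seat. Four stretchers, 30 mm wide and 23 mm tall, connect adjacent legs with their undersides at z = 211 mm, each running between the inner faces of the legs it joins and aligned with the legs' outer faces on the other axis.

The picture frame is on top of the table. Three stools sit around the table at the +y, −x, +x sides.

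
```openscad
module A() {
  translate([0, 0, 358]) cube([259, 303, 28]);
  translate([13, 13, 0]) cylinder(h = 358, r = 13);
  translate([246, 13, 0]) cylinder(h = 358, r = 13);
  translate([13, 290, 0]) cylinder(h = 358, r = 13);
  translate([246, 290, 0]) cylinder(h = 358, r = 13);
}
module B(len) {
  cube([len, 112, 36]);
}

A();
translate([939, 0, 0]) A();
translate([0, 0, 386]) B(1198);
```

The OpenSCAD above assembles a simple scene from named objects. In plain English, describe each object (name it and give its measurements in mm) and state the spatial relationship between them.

A is a simple wooden stool: a rectangular seat 259 mm (x) by 303 mm (y), 28 mm thick, top face at z = 386 mm, on four round legs, each 26 mm in diameter. The legs rest on z = 0, each leg's axis is inset half a diameter from the nearest pair of seat edges (so the leg's bounding box is flush with the corner).

B is a rectangular beam 1198 mm long (x), 112 mm deep (y), 36 mm thick (z).

The beam spans the tops of two stools placed 680 mm apart, resting at z = 386 mm.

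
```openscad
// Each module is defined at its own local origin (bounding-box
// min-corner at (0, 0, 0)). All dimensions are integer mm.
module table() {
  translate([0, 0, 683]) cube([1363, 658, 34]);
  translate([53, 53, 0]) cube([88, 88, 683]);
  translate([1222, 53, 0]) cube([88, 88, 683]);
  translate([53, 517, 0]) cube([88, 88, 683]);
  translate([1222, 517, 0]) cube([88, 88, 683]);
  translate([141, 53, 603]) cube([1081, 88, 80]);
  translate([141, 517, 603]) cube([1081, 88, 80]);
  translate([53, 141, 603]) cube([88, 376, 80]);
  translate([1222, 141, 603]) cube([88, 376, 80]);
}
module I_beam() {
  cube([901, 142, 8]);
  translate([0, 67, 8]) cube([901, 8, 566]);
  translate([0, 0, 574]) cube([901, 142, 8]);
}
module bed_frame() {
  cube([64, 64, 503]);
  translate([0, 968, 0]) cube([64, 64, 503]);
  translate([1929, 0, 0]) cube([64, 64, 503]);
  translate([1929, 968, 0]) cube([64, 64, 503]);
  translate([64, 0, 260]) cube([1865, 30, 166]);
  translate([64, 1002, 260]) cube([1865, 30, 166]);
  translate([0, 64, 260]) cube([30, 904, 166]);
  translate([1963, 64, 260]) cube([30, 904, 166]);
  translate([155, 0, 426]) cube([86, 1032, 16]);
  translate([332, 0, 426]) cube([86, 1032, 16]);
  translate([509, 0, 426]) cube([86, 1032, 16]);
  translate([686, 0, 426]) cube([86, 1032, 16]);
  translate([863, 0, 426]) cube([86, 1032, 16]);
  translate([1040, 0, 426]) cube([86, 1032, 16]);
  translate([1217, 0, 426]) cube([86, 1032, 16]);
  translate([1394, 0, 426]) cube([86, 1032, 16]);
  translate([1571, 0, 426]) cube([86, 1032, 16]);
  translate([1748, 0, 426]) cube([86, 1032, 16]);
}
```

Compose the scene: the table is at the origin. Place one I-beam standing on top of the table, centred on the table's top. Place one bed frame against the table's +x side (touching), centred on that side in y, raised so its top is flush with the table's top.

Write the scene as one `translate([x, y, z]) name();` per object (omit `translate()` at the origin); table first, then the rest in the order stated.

table();
translate([231, 258, 717]) I_beam();
translate([1363, -187, 214]) bed_frame();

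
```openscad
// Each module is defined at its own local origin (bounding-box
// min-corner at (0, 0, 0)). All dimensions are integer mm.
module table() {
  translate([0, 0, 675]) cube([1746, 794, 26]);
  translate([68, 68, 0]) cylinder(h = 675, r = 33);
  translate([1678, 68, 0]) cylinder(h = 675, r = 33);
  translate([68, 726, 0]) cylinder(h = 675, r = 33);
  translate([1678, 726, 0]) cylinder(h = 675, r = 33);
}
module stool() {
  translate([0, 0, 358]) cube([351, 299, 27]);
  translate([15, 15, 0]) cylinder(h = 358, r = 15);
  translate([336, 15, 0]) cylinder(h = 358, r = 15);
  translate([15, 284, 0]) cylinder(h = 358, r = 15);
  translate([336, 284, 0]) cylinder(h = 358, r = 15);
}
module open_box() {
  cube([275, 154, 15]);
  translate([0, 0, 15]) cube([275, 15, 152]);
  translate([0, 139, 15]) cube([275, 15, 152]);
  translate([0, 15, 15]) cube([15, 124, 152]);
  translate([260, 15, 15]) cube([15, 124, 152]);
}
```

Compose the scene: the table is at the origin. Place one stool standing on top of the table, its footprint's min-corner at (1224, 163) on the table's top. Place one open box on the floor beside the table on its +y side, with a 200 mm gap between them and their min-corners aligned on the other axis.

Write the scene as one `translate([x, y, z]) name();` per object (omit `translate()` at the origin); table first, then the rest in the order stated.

table();
translate([1224, 163, 701]) stool();
translate([0, 994, 0]) open_box();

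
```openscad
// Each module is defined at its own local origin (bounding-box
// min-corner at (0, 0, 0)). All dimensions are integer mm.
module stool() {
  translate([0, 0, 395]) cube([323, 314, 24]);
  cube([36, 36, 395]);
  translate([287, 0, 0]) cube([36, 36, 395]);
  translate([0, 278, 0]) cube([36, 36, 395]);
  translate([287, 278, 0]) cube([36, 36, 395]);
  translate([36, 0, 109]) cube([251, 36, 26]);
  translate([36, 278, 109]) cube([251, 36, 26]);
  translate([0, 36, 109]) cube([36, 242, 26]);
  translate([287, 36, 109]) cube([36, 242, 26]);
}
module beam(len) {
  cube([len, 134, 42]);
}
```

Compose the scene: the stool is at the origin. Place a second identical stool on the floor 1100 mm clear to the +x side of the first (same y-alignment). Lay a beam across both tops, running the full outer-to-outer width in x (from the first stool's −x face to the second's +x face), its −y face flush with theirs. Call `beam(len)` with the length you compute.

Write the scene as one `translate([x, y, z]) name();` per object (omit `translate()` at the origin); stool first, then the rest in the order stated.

stool();
translate([1423, 0, 0]) stool();
translate([0, 0, 419]) beam(1746);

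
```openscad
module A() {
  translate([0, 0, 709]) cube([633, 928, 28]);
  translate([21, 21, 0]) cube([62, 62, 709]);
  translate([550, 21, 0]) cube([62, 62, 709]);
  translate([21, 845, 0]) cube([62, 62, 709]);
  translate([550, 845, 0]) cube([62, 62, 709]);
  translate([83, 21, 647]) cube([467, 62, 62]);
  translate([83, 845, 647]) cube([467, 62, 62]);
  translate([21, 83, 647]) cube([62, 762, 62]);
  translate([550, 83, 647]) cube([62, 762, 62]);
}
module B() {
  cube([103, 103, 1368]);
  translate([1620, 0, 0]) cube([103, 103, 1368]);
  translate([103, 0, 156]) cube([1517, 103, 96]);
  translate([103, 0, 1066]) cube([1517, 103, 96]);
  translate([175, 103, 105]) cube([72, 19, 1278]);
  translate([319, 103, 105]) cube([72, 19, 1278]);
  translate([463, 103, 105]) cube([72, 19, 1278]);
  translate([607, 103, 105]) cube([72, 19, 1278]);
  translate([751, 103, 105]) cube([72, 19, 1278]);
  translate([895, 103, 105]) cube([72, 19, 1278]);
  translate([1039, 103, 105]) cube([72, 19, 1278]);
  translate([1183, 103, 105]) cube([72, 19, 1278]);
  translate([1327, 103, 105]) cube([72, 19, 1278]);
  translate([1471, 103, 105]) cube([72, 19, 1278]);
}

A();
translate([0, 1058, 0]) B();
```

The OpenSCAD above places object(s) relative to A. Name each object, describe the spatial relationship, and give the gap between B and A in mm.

A is a table. B is a fence section. The fence section is on the floor beside the table on its +y side. The gap between the fence section and the table is 130 mm.

The fence section's nearest face is 130 mm from the table's +y face.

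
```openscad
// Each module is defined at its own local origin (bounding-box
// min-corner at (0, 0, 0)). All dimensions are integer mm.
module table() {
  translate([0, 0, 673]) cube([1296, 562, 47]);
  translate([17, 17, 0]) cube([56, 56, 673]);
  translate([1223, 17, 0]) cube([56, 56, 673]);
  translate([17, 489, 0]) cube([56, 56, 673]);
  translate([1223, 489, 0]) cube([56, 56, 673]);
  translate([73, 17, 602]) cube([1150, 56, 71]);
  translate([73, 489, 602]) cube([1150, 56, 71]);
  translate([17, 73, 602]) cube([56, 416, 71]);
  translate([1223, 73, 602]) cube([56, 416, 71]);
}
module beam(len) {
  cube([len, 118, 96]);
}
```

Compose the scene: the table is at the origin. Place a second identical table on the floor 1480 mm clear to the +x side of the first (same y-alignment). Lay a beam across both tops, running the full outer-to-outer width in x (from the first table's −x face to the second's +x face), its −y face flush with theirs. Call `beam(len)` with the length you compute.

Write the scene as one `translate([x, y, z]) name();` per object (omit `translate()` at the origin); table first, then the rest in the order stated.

table();
translate([2776, 0, 0]) table();
translate([0, 0, 720]) beam(4072);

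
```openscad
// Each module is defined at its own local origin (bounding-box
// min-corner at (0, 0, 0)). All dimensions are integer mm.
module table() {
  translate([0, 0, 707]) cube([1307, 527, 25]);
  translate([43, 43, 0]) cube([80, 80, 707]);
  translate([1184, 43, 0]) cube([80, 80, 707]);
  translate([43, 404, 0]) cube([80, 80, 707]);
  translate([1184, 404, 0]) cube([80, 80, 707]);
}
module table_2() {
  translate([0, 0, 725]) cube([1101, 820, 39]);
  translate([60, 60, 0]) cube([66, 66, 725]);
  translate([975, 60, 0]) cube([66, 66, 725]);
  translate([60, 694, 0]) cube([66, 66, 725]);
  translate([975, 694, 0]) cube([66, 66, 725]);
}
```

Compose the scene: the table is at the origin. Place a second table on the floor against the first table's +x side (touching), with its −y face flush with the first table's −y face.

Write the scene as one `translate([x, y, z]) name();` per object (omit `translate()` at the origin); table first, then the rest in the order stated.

table();
translate([1307, 0, 0]) table_2();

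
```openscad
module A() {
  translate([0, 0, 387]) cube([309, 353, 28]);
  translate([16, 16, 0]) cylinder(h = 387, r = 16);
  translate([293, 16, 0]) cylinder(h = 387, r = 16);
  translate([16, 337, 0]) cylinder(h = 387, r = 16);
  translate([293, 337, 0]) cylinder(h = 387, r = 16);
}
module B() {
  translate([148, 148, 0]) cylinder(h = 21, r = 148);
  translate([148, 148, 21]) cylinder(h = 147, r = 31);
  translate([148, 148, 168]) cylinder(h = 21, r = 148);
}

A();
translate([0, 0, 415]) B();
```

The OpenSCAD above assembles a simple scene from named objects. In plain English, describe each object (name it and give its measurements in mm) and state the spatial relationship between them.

A is a four-legged stool. The seat is a 309×353×28 mm slab whose top surface is at z = 415 mm; four round legs, each 32 mm in diameter, run from the floor (z = 0) to the underside of the seat, each leg's axis is inset half a diameter from the nearest pair of seat edges (so the leg's bounding box is flush with the corner).

B is a spool: two coaxial disc flanges of radius 148 mm and thickness 21 mm, joined by a core cylinder of radius 31 mm and height 147 mm. The lower flange rests on z = 0 and the three cylinders share a vertical axis.

The spool is on top of the stool.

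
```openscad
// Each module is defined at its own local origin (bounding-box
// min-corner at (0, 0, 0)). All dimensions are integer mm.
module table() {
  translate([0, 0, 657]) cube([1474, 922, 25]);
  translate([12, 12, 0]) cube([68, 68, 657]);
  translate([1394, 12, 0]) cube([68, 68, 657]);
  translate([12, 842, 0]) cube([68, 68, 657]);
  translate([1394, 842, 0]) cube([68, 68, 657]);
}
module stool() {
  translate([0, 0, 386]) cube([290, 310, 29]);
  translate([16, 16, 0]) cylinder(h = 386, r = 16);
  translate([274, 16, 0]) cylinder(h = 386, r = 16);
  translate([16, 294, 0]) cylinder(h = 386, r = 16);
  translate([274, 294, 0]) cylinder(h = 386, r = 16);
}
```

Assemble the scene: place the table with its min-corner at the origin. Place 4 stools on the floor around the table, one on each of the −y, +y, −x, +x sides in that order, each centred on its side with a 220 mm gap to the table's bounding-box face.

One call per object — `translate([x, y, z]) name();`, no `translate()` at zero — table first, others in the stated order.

table();
translate([592, -530, 0]) stool();
translate([592, 1142, 0]) stool();
translate([-510, 306, 0]) stool();
translate([1694, 306, 0]) stool();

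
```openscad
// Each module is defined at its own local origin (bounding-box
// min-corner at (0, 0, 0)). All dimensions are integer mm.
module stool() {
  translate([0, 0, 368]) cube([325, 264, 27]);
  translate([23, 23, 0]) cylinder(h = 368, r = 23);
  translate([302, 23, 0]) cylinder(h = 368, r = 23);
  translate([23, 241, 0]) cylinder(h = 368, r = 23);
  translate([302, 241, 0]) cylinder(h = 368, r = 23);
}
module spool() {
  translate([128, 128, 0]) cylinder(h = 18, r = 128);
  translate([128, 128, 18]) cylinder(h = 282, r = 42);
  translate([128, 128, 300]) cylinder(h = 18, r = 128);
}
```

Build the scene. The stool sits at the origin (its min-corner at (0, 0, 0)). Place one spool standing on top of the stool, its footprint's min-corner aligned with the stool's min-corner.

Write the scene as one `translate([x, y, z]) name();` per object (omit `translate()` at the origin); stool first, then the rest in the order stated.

stool();
translate([0, 0, 395]) spool();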